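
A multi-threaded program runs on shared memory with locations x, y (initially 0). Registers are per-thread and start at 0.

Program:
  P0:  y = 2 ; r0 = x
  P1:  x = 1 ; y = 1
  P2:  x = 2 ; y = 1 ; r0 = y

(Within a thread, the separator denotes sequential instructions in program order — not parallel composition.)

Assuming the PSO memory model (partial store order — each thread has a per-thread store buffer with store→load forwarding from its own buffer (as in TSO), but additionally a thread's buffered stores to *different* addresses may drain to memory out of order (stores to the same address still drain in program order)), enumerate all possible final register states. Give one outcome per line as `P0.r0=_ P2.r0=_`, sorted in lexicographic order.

outcome vector order: (P0.r0,P2.r0)
|PSO outcomes| = 6

P0.r0=0 P2.r0=1
P0.r0=0 P2.r0=2
P0.r0=1 P2.r0=1
P0.r0=1 P2.r0=2
P0.r0=2 P2.r0=1
P0.r0=2 P2.r0=2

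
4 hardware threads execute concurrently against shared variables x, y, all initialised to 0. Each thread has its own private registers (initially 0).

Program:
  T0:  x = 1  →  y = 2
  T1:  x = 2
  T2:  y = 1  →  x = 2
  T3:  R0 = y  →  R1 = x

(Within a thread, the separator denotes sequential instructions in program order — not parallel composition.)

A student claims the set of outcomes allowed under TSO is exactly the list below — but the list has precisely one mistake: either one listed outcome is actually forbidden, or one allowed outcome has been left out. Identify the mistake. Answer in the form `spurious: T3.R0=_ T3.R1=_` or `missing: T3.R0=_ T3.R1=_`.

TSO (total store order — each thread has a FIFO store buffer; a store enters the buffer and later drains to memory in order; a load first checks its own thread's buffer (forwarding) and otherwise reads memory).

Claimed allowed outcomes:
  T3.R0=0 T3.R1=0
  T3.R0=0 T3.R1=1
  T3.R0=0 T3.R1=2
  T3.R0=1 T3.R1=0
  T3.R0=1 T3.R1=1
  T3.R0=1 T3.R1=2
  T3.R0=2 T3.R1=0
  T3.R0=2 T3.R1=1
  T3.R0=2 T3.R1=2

spurious: T3.R0=2 T3.R1=0

outcome vector order: (T3.R0,T3.R1)
under TSO → 00 01 02 10 11 12 21 22
claimed∖TSO = {20}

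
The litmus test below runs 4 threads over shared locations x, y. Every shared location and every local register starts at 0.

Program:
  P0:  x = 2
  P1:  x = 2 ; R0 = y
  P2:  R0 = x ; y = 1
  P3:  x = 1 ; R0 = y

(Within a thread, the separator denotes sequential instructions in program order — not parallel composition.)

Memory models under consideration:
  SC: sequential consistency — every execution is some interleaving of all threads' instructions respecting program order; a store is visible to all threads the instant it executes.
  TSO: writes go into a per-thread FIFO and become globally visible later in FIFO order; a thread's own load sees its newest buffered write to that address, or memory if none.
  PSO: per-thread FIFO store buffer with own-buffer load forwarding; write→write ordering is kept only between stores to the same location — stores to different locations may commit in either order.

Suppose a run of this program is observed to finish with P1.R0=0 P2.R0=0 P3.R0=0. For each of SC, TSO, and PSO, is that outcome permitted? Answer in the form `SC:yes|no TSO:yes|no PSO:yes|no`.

outcome vector order: (P1.R0,P2.R0,P3.R0)
[SC] allowed = {0/0/0, 0/0/1, 0/1/0, 0/1/1, 0/2/0, 0/2/1, 1/0/0, 1/0/1, 1/1/0, 1/1/1, 1/2/0, 1/2/1}
[TSO] allowed = {0/0/0, 0/0/1, 0/1/0, 0/1/1, 0/2/0, 0/2/1, 1/0/0, 1/0/1, 1/1/0, 1/1/1, 1/2/0, 1/2/1}
[PSO] allowed = {0/0/0, 0/0/1, 0/1/0, 0/1/1, 0/2/0, 0/2/1, 1/0/0, 1/0/1, 1/1/0, 1/1/1, 1/2/0, 1/2/1}
target 0/0/0 ∈ {SC,TSO,PSO}

SC:yes TSO:yes PSO:yes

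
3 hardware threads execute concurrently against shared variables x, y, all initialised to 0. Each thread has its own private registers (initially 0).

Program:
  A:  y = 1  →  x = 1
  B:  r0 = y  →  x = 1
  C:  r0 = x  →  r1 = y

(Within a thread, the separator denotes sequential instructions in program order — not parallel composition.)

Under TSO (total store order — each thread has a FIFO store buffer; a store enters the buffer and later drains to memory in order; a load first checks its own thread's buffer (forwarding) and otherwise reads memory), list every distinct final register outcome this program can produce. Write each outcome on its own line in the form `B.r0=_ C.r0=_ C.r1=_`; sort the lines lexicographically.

B.r0=0 C.r0=0 C.r1=0
B.r0=0 C.r0=0 C.r1=1
B.r0=0 C.r0=1 C.r1=0
B.r0=0 C.r0=1 C.r1=1
B.r0=1 C.r0=0 C.r1=0
B.r0=1 C.r0=0 C.r1=1
B.r0=1 C.r0=1 C.r1=1

outcome vector order: (B.r0,C.r0,C.r1)
|TSO outcomes| = 7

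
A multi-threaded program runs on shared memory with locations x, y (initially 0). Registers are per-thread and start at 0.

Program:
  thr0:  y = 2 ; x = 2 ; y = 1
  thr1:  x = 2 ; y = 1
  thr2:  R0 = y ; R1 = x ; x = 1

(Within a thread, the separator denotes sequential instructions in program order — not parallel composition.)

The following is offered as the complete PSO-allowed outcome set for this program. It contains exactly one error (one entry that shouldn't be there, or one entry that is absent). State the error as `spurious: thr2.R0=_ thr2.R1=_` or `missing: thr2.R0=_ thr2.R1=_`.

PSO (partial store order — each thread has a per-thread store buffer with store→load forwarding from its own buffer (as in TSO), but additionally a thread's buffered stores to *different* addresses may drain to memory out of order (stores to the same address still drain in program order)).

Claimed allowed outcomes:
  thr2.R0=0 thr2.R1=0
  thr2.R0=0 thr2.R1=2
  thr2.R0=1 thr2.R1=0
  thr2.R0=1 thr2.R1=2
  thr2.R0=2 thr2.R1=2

missing: thr2.R0=2 thr2.R1=0

outcome vector order: (thr2.R0,thr2.R1)
under PSO → (0,0) (0,2) (1,0) (1,2) (2,0) (2,2)
PSO∖claimed = {(2,0)}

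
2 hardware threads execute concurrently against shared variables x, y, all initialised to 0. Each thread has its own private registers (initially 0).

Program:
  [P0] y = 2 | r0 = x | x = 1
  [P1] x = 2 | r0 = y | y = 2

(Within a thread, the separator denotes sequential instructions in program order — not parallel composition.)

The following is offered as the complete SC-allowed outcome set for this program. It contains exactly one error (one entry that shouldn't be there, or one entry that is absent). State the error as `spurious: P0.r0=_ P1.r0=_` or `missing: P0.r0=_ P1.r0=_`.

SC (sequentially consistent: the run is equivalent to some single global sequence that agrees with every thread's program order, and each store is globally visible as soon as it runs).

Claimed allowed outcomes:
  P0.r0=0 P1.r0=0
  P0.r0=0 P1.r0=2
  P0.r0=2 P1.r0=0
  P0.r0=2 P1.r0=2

outcome vector order: (P0.r0,P1.r0)
SC: 3 outcomes — {02; 20; 22}
claimed∖SC = {00}

spurious: P0.r0=0 P1.r0=0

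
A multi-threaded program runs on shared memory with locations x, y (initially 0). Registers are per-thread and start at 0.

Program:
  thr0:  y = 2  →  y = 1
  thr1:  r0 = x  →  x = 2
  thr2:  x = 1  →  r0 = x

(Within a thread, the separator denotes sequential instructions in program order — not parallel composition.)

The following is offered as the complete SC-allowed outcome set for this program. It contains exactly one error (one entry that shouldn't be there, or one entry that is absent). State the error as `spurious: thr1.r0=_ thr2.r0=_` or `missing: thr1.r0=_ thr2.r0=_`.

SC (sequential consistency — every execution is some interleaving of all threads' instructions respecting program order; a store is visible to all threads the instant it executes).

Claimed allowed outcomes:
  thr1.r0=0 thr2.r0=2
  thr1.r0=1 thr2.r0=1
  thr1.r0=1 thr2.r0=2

missing: thr1.r0=0 thr2.r0=1

outcome vector order: (thr1.r0,thr2.r0)
[SC] allowed = {(0,1) (0,2) (1,1) (1,2)}
SC∖claimed = {(0,1)}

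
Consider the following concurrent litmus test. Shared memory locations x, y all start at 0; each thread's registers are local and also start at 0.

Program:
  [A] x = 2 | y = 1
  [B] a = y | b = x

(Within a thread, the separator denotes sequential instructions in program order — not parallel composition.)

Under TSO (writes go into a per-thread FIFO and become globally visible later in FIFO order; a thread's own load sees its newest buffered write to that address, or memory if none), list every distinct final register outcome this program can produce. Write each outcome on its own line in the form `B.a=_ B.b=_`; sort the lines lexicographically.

outcome vector order: (B.a,B.b)
|TSO outcomes| = 3

B.a=0 B.b=0
B.a=0 B.b=2
B.a=1 B.b=2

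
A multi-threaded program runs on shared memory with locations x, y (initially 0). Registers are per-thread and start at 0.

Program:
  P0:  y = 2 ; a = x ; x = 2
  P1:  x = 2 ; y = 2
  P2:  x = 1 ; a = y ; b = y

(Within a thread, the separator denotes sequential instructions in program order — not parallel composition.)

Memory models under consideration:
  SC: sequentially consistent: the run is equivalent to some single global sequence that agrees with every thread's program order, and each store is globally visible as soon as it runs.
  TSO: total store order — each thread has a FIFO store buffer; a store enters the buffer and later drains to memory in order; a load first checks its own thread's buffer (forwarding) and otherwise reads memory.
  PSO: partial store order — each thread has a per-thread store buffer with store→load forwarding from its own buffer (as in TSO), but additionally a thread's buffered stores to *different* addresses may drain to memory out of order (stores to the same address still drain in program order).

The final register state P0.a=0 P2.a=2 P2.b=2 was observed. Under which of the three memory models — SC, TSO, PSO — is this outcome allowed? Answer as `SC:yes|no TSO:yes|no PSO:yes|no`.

outcome vector order: (P0.a,P2.a,P2.b)
SC: 7 outcomes — {0/2/2 1/0/0 1/0/2 1/2/2 2/0/0 2/0/2 2/2/2}
TSO: 9 outcomes — {0/0/0 0/0/2 0/2/2 1/0/0 1/0/2 1/2/2 2/0/0 2/0/2 2/2/2}
PSO: 9 outcomes — {0/0/0 0/0/2 0/2/2 1/0/0 1/0/2 1/2/2 2/0/0 2/0/2 2/2/2}
target 0/2/2 ∈ {SC,TSO,PSO}

SC:yes TSO:yes PSO:yes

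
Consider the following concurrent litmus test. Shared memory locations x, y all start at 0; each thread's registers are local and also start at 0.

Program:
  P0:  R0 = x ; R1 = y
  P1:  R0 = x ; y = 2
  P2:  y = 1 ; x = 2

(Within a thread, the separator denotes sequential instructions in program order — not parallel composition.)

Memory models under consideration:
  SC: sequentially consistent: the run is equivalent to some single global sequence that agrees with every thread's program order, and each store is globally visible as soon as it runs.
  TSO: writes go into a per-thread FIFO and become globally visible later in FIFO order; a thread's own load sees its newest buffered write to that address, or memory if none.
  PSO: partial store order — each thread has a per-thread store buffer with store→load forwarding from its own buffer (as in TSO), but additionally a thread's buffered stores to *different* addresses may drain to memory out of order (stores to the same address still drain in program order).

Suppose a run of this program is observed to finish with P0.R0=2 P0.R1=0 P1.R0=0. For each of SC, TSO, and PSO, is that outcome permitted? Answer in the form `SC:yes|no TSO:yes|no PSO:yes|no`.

SC:no TSO:no PSO:yes

outcome vector order: (P0.R0,P0.R1,P1.R0)
SC (10): (0,0,0) (0,0,2) (0,1,0) (0,1,2) (0,2,0) (0,2,2) (2,1,0) (2,1,2) (2,2,0) (2,2,2)
TSO (10): (0,0,0) (0,0,2) (0,1,0) (0,1,2) (0,2,0) (0,2,2) (2,1,0) (2,1,2) (2,2,0) (2,2,2)
PSO (12): (0,0,0) (0,0,2) (0,1,0) (0,1,2) (0,2,0) (0,2,2) (2,0,0) (2,0,2) (2,1,0) (2,1,2) (2,2,0) (2,2,2)
target (2,0,0) ∈ {PSO}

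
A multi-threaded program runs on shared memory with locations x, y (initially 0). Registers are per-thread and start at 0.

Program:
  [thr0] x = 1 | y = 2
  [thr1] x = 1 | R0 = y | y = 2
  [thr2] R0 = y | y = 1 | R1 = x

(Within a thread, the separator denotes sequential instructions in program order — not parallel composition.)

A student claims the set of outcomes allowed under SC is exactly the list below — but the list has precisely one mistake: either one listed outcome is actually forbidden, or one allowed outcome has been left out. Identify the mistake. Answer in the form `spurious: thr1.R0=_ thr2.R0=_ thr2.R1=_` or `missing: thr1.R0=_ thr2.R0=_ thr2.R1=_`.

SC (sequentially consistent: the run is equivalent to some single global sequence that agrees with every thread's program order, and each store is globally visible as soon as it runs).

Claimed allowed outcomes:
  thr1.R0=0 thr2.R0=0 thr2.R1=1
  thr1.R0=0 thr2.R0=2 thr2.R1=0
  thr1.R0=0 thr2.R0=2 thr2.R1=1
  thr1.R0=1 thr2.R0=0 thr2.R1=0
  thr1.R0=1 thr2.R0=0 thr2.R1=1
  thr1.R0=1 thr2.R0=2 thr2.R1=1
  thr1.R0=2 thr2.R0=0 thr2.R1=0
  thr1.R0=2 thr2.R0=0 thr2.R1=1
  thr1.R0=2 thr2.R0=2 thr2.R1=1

outcome vector order: (thr1.R0,thr2.R0,thr2.R1)
[SC] allowed = {(0,0,1); (0,2,1); (1,0,0); (1,0,1); (1,2,1); (2,0,0); (2,0,1); (2,2,1)}
claimed∖SC = {(0,2,0)}

spurious: thr1.R0=0 thr2.R0=2 thr2.R1=0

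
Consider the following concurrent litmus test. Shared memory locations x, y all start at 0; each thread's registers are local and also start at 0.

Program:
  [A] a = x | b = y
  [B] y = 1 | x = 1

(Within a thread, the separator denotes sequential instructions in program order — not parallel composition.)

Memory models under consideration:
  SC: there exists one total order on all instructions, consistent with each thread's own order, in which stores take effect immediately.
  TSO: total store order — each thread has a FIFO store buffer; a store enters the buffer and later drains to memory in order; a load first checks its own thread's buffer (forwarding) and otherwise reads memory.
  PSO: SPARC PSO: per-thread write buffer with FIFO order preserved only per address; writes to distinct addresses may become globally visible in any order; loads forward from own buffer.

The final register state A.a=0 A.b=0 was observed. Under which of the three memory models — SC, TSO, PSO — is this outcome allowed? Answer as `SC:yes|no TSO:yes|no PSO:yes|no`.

outcome vector order: (A.a,A.b)
SC: 3 outcomes — {0/0 0/1 1/1}
TSO: 3 outcomes — {0/0 0/1 1/1}
PSO: 4 outcomes — {0/0 0/1 1/0 1/1}
target 0/0 ∈ {SC,TSO,PSO}

SC:yes TSO:yes PSO:yes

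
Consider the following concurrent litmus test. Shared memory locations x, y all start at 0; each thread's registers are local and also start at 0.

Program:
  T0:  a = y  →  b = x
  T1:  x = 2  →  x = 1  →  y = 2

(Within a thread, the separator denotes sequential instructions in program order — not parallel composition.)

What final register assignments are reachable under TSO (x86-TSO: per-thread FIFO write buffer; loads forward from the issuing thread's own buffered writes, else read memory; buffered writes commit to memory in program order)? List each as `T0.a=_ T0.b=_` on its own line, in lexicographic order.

T0.a=0 T0.b=0
T0.a=0 T0.b=1
T0.a=0 T0.b=2
T0.a=2 T0.b=1

outcome vector order: (T0.a,T0.b)
|TSO outcomes| = 4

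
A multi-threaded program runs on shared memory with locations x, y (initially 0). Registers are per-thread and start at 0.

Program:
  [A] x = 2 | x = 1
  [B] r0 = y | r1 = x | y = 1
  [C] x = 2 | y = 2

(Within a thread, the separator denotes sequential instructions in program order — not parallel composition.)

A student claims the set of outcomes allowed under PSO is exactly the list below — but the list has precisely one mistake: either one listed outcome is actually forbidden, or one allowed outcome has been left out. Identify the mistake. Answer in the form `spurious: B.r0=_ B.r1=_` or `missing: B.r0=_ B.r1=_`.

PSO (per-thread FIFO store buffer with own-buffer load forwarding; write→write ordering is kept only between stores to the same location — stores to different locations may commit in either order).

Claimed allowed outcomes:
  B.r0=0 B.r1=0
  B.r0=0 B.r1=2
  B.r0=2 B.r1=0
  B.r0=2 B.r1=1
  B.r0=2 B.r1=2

outcome vector order: (B.r0,B.r1)
PSO: 6 outcomes — {00; 01; 02; 20; 21; 22}
PSO∖claimed = {01}

missing: B.r0=0 B.r1=1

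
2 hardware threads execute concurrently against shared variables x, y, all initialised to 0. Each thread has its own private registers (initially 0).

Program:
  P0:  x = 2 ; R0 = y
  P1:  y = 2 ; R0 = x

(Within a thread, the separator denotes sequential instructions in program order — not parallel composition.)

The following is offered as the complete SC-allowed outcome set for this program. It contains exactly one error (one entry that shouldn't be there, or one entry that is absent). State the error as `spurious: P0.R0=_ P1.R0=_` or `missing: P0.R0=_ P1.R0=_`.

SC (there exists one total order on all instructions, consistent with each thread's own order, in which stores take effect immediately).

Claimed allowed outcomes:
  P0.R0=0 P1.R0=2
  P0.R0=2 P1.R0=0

missing: P0.R0=2 P1.R0=2

outcome vector order: (P0.R0,P1.R0)
under SC → 0/2 2/0 2/2
SC∖claimed = {2/2}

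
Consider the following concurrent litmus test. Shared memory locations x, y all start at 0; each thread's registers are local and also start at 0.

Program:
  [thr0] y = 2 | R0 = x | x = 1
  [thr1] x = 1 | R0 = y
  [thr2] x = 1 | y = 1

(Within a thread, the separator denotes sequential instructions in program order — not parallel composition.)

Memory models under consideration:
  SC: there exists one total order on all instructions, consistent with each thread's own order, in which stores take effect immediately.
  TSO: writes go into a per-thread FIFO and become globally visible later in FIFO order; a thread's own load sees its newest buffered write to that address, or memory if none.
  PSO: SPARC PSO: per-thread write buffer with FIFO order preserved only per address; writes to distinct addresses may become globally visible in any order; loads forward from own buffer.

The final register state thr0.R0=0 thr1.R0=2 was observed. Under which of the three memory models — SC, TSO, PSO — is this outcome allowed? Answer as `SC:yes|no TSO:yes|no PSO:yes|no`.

outcome vector order: (thr0.R0,thr1.R0)
SC (5): (0,1), (0,2), (1,0), (1,1), (1,2)
TSO (6): (0,0), (0,1), (0,2), (1,0), (1,1), (1,2)
PSO (6): (0,0), (0,1), (0,2), (1,0), (1,1), (1,2)
target (0,2) ∈ {SC,TSO,PSO}

SC:yes TSO:yes PSO:yes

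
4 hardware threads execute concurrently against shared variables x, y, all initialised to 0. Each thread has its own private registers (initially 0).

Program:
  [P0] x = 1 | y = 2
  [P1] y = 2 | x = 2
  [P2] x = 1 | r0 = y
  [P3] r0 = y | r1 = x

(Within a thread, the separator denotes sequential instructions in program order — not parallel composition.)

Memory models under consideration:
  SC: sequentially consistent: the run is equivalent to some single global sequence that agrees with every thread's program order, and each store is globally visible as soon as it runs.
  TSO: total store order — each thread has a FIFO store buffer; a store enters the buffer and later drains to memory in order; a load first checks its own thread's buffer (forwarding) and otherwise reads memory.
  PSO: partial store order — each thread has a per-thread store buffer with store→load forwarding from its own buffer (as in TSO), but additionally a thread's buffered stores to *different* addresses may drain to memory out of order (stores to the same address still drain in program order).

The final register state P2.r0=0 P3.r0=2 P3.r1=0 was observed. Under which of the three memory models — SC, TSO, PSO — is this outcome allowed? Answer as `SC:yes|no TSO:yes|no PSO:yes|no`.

SC:no TSO:yes PSO:yes

outcome vector order: (P2.r0,P3.r0,P3.r1)
SC (11): 000 001 002 021 022 200 201 202 220 221 222
TSO (12): 000 001 002 020 021 022 200 201 202 220 221 222
PSO (12): 000 001 002 020 021 022 200 201 202 220 221 222
target 020 ∈ {TSO,PSO}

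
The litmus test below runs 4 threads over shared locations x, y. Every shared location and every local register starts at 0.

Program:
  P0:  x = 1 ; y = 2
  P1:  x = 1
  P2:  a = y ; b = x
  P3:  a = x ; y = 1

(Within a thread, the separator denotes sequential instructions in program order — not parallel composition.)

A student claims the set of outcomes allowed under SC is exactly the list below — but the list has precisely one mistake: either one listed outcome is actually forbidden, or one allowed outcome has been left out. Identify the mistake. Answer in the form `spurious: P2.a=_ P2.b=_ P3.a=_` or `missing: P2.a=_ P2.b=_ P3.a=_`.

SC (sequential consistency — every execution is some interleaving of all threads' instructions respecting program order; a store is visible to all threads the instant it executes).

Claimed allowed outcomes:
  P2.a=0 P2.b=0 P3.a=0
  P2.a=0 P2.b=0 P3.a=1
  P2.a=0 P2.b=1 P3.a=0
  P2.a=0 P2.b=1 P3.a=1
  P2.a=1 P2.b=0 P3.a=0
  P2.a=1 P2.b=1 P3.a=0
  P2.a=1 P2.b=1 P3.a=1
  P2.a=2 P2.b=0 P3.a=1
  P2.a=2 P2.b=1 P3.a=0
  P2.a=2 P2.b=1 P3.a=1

outcome vector order: (P2.a,P2.b,P3.a)
SC: 9 outcomes — {<0 0 0>, <0 0 1>, <0 1 0>, <0 1 1>, <1 0 0>, <1 1 0>, <1 1 1>, <2 1 0>, <2 1 1>}
claimed∖SC = {<2 0 1>}

spurious: P2.a=2 P2.b=0 P3.a=1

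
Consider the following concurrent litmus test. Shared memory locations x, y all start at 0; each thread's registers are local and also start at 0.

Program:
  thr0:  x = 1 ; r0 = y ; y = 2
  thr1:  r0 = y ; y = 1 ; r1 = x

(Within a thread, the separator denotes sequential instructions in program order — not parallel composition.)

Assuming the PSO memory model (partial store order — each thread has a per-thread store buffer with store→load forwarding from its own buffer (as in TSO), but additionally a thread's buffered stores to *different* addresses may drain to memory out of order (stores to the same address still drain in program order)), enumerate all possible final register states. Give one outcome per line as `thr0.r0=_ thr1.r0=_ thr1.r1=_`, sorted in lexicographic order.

outcome vector order: (thr0.r0,thr1.r0,thr1.r1)
|PSO outcomes| = 6

thr0.r0=0 thr1.r0=0 thr1.r1=0
thr0.r0=0 thr1.r0=0 thr1.r1=1
thr0.r0=0 thr1.r0=2 thr1.r1=0
thr0.r0=0 thr1.r0=2 thr1.r1=1
thr0.r0=1 thr1.r0=0 thr1.r1=0
thr0.r0=1 thr1.r0=0 thr1.r1=1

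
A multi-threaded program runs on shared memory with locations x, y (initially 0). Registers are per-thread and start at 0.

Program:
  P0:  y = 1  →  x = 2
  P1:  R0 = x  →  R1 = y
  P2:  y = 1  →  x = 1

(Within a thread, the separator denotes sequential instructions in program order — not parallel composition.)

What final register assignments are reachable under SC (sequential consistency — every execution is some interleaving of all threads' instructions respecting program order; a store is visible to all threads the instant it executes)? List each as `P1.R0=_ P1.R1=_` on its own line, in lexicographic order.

outcome vector order: (P1.R0,P1.R1)
|SC outcomes| = 4

P1.R0=0 P1.R1=0
P1.R0=0 P1.R1=1
P1.R0=1 P1.R1=1
P1.R0=2 P1.R1=1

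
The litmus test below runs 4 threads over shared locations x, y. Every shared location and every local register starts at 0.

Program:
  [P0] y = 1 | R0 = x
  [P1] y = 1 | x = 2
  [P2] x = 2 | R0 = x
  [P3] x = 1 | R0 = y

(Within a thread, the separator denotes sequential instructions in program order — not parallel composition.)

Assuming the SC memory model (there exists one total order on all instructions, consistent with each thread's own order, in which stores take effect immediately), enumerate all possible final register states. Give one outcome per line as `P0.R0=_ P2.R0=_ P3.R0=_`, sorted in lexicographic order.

P0.R0=0 P2.R0=1 P3.R0=1
P0.R0=0 P2.R0=2 P3.R0=1
P0.R0=1 P2.R0=1 P3.R0=0
P0.R0=1 P2.R0=1 P3.R0=1
P0.R0=1 P2.R0=2 P3.R0=0
P0.R0=1 P2.R0=2 P3.R0=1
P0.R0=2 P2.R0=1 P3.R0=0
P0.R0=2 P2.R0=1 P3.R0=1
P0.R0=2 P2.R0=2 P3.R0=0
P0.R0=2 P2.R0=2 P3.R0=1

outcome vector order: (P0.R0,P2.R0,P3.R0)
|SC outcomes| = 10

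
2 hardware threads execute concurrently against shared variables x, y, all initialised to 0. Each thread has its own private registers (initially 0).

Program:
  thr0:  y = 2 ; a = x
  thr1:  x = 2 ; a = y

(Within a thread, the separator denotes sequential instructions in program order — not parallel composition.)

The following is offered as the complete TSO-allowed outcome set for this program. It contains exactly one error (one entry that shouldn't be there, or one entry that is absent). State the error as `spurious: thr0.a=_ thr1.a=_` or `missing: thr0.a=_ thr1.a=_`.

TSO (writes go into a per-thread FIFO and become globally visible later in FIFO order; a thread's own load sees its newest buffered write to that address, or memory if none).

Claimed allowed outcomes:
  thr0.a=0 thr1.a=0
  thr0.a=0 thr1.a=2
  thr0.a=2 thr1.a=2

missing: thr0.a=2 thr1.a=0

outcome vector order: (thr0.a,thr1.a)
TSO: 4 outcomes — {(0,0); (0,2); (2,0); (2,2)}
TSO∖claimed = {(2,0)}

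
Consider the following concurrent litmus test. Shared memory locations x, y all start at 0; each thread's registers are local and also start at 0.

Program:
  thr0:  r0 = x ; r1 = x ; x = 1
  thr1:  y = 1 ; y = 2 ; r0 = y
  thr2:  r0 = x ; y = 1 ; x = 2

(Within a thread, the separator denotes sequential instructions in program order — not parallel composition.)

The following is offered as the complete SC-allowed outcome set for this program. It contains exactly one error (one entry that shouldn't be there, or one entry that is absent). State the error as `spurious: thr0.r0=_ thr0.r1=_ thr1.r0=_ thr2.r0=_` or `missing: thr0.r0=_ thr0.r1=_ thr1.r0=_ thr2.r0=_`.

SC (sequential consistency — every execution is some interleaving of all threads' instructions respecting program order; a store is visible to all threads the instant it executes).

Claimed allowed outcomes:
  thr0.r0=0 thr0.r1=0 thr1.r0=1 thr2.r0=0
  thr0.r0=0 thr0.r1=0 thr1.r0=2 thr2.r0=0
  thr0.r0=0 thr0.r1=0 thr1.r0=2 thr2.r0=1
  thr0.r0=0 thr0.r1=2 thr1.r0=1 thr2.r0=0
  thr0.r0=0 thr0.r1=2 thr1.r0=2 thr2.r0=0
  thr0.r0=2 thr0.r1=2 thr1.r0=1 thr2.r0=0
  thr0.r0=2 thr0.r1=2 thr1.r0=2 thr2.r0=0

outcome vector order: (thr0.r0,thr0.r1,thr1.r0,thr2.r0)
[SC] allowed = {<0 0 1 0> <0 0 1 1> <0 0 2 0> <0 0 2 1> <0 2 1 0> <0 2 2 0> <2 2 1 0> <2 2 2 0>}
SC∖claimed = {<0 0 1 1>}

missing: thr0.r0=0 thr0.r1=0 thr1.r0=1 thr2.r0=1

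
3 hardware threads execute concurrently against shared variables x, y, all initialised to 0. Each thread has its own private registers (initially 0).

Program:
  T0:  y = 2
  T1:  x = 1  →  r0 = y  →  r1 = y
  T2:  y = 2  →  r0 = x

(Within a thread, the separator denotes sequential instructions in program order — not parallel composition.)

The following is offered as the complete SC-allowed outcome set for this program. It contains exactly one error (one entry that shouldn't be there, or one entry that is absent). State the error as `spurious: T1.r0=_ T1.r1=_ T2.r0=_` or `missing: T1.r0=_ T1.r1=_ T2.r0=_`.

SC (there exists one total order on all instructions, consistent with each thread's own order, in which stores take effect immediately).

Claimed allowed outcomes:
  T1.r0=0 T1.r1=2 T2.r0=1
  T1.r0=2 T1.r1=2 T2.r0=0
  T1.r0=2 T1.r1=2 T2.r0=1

missing: T1.r0=0 T1.r1=0 T2.r0=1

outcome vector order: (T1.r0,T1.r1,T2.r0)
under SC → 0/0/1, 0/2/1, 2/2/0, 2/2/1
SC∖claimed = {0/0/1}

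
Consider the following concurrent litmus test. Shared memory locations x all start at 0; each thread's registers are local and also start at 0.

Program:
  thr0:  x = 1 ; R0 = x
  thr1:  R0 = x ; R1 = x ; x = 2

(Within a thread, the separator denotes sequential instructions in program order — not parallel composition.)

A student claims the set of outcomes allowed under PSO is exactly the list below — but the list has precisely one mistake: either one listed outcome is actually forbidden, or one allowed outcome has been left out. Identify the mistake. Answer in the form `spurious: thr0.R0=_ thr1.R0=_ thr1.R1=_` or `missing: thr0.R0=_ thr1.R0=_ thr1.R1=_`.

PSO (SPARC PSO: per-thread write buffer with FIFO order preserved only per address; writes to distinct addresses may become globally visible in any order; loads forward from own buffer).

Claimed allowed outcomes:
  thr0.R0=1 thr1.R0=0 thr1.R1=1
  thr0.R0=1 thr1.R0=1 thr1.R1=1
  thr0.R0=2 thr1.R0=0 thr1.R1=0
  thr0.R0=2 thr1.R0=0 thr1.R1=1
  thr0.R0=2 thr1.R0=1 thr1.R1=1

outcome vector order: (thr0.R0,thr1.R0,thr1.R1)
under PSO → <1 0 0> <1 0 1> <1 1 1> <2 0 0> <2 0 1> <2 1 1>
PSO∖claimed = {<1 0 0>}

missing: thr0.R0=1 thr1.R0=0 thr1.R1=0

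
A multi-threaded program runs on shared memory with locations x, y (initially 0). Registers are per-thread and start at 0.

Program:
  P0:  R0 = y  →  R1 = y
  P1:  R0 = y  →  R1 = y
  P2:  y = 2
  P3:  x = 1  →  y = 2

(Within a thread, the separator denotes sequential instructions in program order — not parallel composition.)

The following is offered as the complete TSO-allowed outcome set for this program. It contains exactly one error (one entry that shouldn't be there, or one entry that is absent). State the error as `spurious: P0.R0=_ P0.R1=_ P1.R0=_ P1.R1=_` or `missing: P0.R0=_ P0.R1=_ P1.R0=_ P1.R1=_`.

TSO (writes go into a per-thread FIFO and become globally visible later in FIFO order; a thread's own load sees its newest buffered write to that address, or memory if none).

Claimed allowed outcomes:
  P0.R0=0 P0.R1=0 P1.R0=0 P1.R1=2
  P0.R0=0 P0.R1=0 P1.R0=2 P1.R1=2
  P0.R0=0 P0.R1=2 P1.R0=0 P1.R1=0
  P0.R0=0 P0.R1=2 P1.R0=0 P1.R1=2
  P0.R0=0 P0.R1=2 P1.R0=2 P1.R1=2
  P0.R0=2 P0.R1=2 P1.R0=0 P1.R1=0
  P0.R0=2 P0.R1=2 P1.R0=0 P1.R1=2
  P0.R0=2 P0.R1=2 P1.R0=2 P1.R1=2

missing: P0.R0=0 P0.R1=0 P1.R0=0 P1.R1=0

outcome vector order: (P0.R0,P0.R1,P1.R0,P1.R1)
TSO: 9 outcomes — {(0,0,0,0), (0,0,0,2), (0,0,2,2), (0,2,0,0), (0,2,0,2), (0,2,2,2), (2,2,0,0), (2,2,0,2), (2,2,2,2)}
TSO∖claimed = {(0,0,0,0)}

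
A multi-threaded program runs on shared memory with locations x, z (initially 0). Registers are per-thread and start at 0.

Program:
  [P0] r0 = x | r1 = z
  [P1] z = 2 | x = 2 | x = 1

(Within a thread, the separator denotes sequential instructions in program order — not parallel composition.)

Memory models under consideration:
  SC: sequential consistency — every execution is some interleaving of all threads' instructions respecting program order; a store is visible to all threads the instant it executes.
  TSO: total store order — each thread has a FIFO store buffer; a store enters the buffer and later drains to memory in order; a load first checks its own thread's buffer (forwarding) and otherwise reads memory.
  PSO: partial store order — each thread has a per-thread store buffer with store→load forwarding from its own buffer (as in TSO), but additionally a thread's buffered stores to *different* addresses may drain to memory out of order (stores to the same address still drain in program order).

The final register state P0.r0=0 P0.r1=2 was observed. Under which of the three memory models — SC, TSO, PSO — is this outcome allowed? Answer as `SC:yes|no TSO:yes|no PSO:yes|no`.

outcome vector order: (P0.r0,P0.r1)
SC: 4 outcomes — {<0 0> <0 2> <1 2> <2 2>}
TSO: 4 outcomes — {<0 0> <0 2> <1 2> <2 2>}
PSO: 6 outcomes — {<0 0> <0 2> <1 0> <1 2> <2 0> <2 2>}
target <0 2> ∈ {SC,TSO,PSO}

SC:yes TSO:yes PSO:yes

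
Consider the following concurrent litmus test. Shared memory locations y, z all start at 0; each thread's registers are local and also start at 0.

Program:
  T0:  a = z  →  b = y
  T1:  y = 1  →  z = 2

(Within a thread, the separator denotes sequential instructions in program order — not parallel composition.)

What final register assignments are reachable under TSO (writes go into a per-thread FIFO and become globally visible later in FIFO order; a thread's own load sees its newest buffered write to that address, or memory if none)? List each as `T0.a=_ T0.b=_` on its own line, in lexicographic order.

T0.a=0 T0.b=0
T0.a=0 T0.b=1
T0.a=2 T0.b=1

outcome vector order: (T0.a,T0.b)
|TSO outcomes| = 3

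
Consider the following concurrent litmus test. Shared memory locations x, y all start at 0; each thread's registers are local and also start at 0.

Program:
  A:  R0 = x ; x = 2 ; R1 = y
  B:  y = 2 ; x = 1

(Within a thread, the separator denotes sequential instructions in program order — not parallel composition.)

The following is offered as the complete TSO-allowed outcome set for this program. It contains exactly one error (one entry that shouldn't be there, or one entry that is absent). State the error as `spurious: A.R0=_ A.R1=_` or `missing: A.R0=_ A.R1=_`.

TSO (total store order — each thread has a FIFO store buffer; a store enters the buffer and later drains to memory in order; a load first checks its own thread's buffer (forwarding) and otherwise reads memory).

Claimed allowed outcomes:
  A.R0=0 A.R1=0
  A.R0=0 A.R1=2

outcome vector order: (A.R0,A.R1)
TSO (3): 00 02 12
TSO∖claimed = {12}

missing: A.R0=1 A.R1=2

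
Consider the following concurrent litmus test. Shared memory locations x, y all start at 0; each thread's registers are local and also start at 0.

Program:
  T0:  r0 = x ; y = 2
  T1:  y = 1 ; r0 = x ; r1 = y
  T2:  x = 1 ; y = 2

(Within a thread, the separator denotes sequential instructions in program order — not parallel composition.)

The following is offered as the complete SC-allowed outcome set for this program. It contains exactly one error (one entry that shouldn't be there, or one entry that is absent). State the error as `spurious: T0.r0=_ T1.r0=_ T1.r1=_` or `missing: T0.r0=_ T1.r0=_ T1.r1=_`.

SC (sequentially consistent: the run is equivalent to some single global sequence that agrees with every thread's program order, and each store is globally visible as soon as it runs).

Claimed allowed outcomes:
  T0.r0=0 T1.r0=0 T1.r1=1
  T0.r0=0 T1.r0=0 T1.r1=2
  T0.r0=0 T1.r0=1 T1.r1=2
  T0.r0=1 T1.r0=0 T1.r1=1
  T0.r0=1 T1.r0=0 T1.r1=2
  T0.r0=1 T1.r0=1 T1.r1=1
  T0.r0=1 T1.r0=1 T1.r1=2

missing: T0.r0=0 T1.r0=1 T1.r1=1

outcome vector order: (T0.r0,T1.r0,T1.r1)
SC: 8 outcomes — {<0 0 1>, <0 0 2>, <0 1 1>, <0 1 2>, <1 0 1>, <1 0 2>, <1 1 1>, <1 1 2>}
SC∖claimed = {<0 1 1>}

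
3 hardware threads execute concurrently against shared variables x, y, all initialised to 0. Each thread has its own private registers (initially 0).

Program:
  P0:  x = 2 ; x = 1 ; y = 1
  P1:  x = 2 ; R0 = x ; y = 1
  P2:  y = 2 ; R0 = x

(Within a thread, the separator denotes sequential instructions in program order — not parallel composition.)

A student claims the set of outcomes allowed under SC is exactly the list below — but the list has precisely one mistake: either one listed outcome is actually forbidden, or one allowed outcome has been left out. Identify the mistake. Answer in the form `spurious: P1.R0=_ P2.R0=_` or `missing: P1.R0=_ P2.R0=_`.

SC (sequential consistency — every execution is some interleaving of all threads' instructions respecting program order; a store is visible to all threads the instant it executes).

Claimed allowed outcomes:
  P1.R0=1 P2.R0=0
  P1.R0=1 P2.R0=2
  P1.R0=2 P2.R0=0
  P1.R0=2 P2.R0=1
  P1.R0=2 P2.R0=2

outcome vector order: (P1.R0,P2.R0)
SC: 6 outcomes — {(1,0); (1,1); (1,2); (2,0); (2,1); (2,2)}
SC∖claimed = {(1,1)}

missing: P1.R0=1 P2.R0=1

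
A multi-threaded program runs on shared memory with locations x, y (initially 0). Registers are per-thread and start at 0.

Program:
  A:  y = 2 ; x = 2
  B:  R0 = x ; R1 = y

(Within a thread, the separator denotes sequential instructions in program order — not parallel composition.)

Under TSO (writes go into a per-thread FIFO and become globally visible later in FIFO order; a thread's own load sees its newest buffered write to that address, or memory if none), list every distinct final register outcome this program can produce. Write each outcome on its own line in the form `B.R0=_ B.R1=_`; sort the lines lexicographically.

B.R0=0 B.R1=0
B.R0=0 B.R1=2
B.R0=2 B.R1=2

outcome vector order: (B.R0,B.R1)
|TSO outcomes| = 3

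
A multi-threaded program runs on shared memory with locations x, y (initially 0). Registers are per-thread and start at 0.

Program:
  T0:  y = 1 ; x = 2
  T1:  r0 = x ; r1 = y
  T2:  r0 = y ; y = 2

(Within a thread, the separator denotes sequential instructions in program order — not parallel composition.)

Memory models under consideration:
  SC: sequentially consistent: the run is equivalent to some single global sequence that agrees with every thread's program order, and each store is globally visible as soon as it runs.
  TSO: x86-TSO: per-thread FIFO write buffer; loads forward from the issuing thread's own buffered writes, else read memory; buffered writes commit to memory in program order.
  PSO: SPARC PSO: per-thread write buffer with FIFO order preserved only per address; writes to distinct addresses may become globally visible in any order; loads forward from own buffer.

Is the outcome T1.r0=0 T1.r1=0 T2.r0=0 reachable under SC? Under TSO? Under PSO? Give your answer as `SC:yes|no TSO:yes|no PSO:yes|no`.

SC:yes TSO:yes PSO:yes

outcome vector order: (T1.r0,T1.r1,T2.r0)
SC: 10 outcomes — {<0 0 0> <0 0 1> <0 1 0> <0 1 1> <0 2 0> <0 2 1> <2 1 0> <2 1 1> <2 2 0> <2 2 1>}
TSO: 10 outcomes — {<0 0 0> <0 0 1> <0 1 0> <0 1 1> <0 2 0> <0 2 1> <2 1 0> <2 1 1> <2 2 0> <2 2 1>}
PSO: 12 outcomes — {<0 0 0> <0 0 1> <0 1 0> <0 1 1> <0 2 0> <0 2 1> <2 0 0> <2 0 1> <2 1 0> <2 1 1> <2 2 0> <2 2 1>}
target <0 0 0> ∈ {SC,TSO,PSO}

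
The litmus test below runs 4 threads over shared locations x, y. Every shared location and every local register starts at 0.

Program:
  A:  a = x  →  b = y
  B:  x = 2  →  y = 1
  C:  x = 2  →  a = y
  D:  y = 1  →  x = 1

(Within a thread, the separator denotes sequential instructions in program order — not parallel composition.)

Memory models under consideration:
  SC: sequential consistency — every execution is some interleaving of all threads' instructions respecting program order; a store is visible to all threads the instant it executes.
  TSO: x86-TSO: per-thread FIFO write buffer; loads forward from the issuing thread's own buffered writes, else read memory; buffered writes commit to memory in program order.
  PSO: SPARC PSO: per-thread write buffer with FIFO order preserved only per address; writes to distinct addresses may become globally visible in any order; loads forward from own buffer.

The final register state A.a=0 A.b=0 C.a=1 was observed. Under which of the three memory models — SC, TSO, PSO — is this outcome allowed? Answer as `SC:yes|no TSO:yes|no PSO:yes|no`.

SC:yes TSO:yes PSO:yes

outcome vector order: (A.a,A.b,C.a)
[SC] allowed = {0/0/0; 0/0/1; 0/1/0; 0/1/1; 1/1/0; 1/1/1; 2/0/0; 2/0/1; 2/1/0; 2/1/1}
[TSO] allowed = {0/0/0; 0/0/1; 0/1/0; 0/1/1; 1/1/0; 1/1/1; 2/0/0; 2/0/1; 2/1/0; 2/1/1}
[PSO] allowed = {0/0/0; 0/0/1; 0/1/0; 0/1/1; 1/0/0; 1/0/1; 1/1/0; 1/1/1; 2/0/0; 2/0/1; 2/1/0; 2/1/1}
target 0/0/1 ∈ {SC,TSO,PSO}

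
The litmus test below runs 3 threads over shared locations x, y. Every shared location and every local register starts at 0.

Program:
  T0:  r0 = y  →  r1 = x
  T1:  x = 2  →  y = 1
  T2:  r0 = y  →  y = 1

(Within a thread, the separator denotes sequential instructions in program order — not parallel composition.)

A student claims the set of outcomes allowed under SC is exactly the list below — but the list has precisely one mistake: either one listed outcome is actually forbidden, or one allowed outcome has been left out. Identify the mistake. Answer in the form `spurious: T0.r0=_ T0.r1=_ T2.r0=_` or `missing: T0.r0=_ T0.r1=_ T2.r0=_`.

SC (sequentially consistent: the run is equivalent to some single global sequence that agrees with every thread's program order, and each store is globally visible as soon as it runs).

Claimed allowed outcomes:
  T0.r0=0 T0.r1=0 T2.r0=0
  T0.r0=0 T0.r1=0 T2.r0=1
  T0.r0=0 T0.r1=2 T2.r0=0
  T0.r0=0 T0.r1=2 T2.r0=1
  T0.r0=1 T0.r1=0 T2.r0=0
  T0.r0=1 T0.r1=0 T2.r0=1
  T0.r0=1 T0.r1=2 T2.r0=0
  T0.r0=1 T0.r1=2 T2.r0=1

outcome vector order: (T0.r0,T0.r1,T2.r0)
SC (7): (0,0,0); (0,0,1); (0,2,0); (0,2,1); (1,0,0); (1,2,0); (1,2,1)
claimed∖SC = {(1,0,1)}

spurious: T0.r0=1 T0.r1=0 T2.r0=1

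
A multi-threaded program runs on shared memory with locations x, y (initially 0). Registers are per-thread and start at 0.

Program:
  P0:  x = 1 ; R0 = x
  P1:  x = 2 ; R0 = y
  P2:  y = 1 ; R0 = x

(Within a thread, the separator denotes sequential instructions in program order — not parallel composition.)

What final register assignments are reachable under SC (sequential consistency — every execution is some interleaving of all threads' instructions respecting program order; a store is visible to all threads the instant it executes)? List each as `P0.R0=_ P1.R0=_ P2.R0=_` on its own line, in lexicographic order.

outcome vector order: (P0.R0,P1.R0,P2.R0)
|SC outcomes| = 9

P0.R0=1 P1.R0=0 P2.R0=1
P0.R0=1 P1.R0=0 P2.R0=2
P0.R0=1 P1.R0=1 P2.R0=0
P0.R0=1 P1.R0=1 P2.R0=1
P0.R0=1 P1.R0=1 P2.R0=2
P0.R0=2 P1.R0=0 P2.R0=2
P0.R0=2 P1.R0=1 P2.R0=0
P0.R0=2 P1.R0=1 P2.R0=1
P0.R0=2 P1.R0=1 P2.R0=2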